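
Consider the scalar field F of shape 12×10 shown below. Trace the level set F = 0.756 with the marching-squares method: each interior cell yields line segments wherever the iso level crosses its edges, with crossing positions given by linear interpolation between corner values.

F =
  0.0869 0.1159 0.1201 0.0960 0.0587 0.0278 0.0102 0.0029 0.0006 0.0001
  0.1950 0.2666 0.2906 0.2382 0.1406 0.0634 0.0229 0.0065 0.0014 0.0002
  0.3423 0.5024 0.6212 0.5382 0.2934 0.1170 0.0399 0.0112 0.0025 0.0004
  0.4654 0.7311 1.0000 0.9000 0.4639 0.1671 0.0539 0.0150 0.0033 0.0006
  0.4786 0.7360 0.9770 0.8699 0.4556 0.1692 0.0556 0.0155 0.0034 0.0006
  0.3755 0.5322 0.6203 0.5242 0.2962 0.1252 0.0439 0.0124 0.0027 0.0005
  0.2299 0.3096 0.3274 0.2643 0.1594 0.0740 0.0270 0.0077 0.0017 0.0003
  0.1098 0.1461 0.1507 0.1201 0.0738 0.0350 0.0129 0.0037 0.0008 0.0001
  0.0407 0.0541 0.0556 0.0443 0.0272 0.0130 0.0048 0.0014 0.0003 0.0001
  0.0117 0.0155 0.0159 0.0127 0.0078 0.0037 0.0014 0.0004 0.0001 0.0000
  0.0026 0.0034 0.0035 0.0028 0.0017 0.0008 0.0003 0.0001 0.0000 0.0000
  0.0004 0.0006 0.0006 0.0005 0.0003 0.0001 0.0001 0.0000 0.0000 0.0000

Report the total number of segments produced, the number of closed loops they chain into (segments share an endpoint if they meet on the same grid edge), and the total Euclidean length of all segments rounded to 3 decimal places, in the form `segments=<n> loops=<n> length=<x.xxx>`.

cell (2,1): code 0100 → (2.356,2.000)–(3.000,1.093)
cell (2,2): code 1100 → (2.602,3.000)–(2.356,2.000)
cell (2,3): code 1000 → (3.000,3.330)–(2.602,3.000)
cell (3,1): code 0110 → (3.000,1.093)–(4.000,1.083)
cell (3,3): code 1001 → (4.000,3.275)–(3.000,3.330)
cell (4,1): code 0010 → (4.000,1.083)–(4.620,2.000)
cell (4,2): code 0011 → (4.620,2.000)–(4.329,3.000)
cell (4,3): code 0001 → (4.329,3.000)–(4.000,3.275)
total: 8 segments, chained into 1 closed loop(s), length Σ = 7.238387

segments=8 loops=1 length=7.238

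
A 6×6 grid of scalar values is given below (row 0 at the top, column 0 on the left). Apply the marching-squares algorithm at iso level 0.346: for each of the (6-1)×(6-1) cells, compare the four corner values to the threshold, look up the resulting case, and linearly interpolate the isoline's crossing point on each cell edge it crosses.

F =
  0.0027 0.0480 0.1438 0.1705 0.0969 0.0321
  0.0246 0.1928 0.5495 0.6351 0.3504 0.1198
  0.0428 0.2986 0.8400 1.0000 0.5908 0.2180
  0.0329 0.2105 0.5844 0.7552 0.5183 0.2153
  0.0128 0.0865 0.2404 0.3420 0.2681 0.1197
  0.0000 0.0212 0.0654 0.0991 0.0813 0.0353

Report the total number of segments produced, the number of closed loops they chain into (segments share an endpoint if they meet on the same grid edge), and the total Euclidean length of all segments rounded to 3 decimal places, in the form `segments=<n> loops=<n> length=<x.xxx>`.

segments=12 loops=1 length=11.168

cell (0,1): code 0100 → (0.498,2.000)–(1.000,1.429)
cell (0,2): code 1100 → (0.378,3.000)–(0.498,2.000)
cell (0,3): code 1100 → (0.983,4.000)–(0.378,3.000)
cell (0,4): code 1000 → (1.000,4.019)–(0.983,4.000)
cell (1,1): code 0110 → (1.000,1.429)–(2.000,1.088)
cell (1,4): code 1001 → (2.000,4.657)–(1.000,4.019)
cell (2,1): code 0110 → (2.000,1.088)–(3.000,1.362)
cell (2,4): code 1001 → (3.000,4.569)–(2.000,4.657)
cell (3,1): code 0010 → (3.000,1.362)–(3.693,2.000)
cell (3,2): code 0011 → (3.693,2.000)–(3.990,3.000)
cell (3,3): code 0011 → (3.990,3.000)–(3.689,4.000)
cell (3,4): code 0001 → (3.689,4.000)–(3.000,4.569)
total: 12 segments, chained into 1 closed loop(s), length Σ = 11.167740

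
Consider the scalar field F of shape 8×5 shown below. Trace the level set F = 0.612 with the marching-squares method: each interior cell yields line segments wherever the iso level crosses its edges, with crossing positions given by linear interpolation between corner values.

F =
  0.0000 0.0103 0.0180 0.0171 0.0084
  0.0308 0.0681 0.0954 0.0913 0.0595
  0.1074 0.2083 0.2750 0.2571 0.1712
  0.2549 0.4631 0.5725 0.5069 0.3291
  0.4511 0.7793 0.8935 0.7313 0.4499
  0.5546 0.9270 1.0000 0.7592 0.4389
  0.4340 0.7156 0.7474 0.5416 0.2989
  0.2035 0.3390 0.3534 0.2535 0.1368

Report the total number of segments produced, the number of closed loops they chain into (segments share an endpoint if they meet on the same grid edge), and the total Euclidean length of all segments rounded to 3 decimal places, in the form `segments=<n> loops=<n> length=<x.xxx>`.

cell (3,0): code 0100 → (3.471,1.000)–(4.000,0.490)
cell (3,1): code 1100 → (3.123,2.000)–(3.471,1.000)
cell (3,2): code 1100 → (3.468,3.000)–(3.123,2.000)
cell (3,3): code 1000 → (4.000,3.424)–(3.468,3.000)
cell (4,0): code 0110 → (4.000,0.490)–(5.000,0.154)
cell (4,3): code 1001 → (5.000,3.460)–(4.000,3.424)
cell (5,0): code 0110 → (5.000,0.154)–(6.000,0.632)
cell (5,2): code 1011 → (6.000,2.658)–(5.676,3.000)
cell (5,3): code 0001 → (5.676,3.000)–(5.000,3.460)
cell (6,0): code 0010 → (6.000,0.632)–(6.275,1.000)
cell (6,1): code 0011 → (6.275,1.000)–(6.344,2.000)
cell (6,2): code 0001 → (6.344,2.000)–(6.000,2.658)
total: 12 segments, chained into 1 closed loop(s), length Σ = 10.188002

segments=12 loops=1 length=10.188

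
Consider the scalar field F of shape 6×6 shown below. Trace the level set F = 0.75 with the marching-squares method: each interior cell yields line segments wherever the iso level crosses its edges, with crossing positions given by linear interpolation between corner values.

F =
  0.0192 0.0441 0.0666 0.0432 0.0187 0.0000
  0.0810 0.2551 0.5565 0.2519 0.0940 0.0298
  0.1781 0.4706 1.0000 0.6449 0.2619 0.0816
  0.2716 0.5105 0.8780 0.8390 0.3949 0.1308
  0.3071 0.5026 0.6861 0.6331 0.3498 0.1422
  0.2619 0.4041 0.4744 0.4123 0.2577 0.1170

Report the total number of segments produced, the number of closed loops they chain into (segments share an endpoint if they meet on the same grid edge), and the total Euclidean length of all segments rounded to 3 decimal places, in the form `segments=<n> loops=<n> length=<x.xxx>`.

segments=8 loops=1 length=6.019

cell (1,1): code 0100 → (1.436,2.000)–(2.000,1.528)
cell (1,2): code 1000 → (2.000,2.704)–(1.436,2.000)
cell (2,1): code 0110 → (2.000,1.528)–(3.000,1.652)
cell (2,2): code 1101 → (2.541,3.000)–(2.000,2.704)
cell (2,3): code 1000 → (3.000,3.200)–(2.541,3.000)
cell (3,1): code 0010 → (3.000,1.652)–(3.667,2.000)
cell (3,2): code 0011 → (3.667,2.000)–(3.432,3.000)
cell (3,3): code 0001 → (3.432,3.000)–(3.000,3.200)
total: 8 segments, chained into 1 closed loop(s), length Σ = 6.018509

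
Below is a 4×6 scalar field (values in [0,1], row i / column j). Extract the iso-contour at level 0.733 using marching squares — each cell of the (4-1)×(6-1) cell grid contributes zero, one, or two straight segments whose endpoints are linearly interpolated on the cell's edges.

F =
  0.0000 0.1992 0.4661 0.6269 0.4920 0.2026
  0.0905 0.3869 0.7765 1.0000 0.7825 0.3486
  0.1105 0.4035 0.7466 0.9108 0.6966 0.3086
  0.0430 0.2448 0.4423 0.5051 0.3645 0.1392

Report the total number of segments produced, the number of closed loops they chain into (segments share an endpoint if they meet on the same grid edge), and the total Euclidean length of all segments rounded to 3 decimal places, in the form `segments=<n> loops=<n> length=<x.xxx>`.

cell (0,1): code 0100 → (0.860,2.000)–(1.000,1.888)
cell (0,2): code 1100 → (0.284,3.000)–(0.860,2.000)
cell (0,3): code 1100 → (0.830,4.000)–(0.284,3.000)
cell (0,4): code 1000 → (1.000,4.114)–(0.830,4.000)
cell (1,1): code 0110 → (1.000,1.888)–(2.000,1.960)
cell (1,3): code 1011 → (2.000,3.830)–(1.576,4.000)
cell (1,4): code 0001 → (1.576,4.000)–(1.000,4.114)
cell (2,1): code 0010 → (2.000,1.960)–(2.045,2.000)
cell (2,2): code 0011 → (2.045,2.000)–(2.438,3.000)
cell (2,3): code 0001 → (2.438,3.000)–(2.000,3.830)
total: 10 segments, chained into 1 closed loop(s), length Σ = 6.796621

segments=10 loops=1 length=6.797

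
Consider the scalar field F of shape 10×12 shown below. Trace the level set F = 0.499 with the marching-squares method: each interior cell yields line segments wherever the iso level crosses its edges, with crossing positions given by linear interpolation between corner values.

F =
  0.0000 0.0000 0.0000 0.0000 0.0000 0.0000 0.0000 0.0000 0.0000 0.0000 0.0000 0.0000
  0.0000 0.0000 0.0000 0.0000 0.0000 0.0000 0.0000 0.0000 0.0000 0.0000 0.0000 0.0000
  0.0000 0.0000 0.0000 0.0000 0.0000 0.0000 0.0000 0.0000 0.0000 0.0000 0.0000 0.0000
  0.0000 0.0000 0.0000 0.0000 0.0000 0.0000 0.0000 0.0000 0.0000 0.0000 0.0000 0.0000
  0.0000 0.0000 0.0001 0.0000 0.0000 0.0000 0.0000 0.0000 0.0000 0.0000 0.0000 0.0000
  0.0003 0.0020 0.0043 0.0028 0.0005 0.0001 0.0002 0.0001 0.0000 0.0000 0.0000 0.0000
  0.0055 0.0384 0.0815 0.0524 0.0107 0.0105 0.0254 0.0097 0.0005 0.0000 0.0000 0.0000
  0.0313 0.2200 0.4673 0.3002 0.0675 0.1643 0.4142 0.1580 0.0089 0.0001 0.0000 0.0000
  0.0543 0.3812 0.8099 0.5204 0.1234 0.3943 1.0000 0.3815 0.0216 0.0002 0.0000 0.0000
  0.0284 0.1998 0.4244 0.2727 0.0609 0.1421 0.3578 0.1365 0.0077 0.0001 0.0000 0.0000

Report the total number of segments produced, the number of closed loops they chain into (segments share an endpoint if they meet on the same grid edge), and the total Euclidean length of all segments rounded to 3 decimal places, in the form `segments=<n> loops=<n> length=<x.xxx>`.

cell (7,1): code 0100 → (7.093,2.000)–(8.000,1.275)
cell (7,2): code 1100 → (7.903,3.000)–(7.093,2.000)
cell (7,3): code 1000 → (8.000,3.054)–(7.903,3.000)
cell (7,5): code 0100 → (7.145,6.000)–(8.000,5.173)
cell (7,6): code 1000 → (8.000,6.810)–(7.145,6.000)
cell (8,1): code 0010 → (8.000,1.275)–(8.806,2.000)
cell (8,2): code 0011 → (8.806,2.000)–(8.086,3.000)
cell (8,3): code 0001 → (8.086,3.000)–(8.000,3.054)
cell (8,5): code 0010 → (8.000,5.173)–(8.780,6.000)
cell (8,6): code 0001 → (8.780,6.000)–(8.000,6.810)
total: 10 segments, chained into 2 closed loop(s), length Σ = 9.607935

segments=10 loops=2 length=9.608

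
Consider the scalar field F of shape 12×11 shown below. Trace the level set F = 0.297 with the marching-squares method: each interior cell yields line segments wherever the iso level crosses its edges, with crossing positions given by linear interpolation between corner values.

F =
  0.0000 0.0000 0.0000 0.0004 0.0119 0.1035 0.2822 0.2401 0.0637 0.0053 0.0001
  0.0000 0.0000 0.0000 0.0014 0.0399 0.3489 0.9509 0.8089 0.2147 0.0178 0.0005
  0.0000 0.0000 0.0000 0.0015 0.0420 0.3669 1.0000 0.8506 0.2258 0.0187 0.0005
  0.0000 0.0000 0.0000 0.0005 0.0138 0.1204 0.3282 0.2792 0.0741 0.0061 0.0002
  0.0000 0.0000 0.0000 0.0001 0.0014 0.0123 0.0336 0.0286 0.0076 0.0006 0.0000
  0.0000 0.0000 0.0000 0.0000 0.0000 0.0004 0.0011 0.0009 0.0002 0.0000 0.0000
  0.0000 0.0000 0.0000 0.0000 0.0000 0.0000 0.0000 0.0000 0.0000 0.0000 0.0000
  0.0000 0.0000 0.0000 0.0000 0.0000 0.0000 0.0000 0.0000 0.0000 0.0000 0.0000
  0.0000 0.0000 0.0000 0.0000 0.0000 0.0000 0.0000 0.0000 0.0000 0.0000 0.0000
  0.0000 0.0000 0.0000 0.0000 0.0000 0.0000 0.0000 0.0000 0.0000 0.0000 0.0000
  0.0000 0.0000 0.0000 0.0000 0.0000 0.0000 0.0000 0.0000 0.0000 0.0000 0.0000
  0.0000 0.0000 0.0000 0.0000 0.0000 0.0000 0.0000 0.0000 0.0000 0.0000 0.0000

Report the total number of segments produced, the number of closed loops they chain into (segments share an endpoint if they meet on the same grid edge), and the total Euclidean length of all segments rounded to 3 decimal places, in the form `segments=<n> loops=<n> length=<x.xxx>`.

segments=12 loops=1 length=9.754

cell (0,4): code 0100 → (0.789,5.000)–(1.000,4.832)
cell (0,5): code 1100 → (0.022,6.000)–(0.789,5.000)
cell (0,6): code 1100 → (0.100,7.000)–(0.022,6.000)
cell (0,7): code 1000 → (1.000,7.861)–(0.100,7.000)
cell (1,4): code 0110 → (1.000,4.832)–(2.000,4.785)
cell (1,7): code 1001 → (2.000,7.886)–(1.000,7.861)
cell (2,4): code 0010 → (2.000,4.785)–(2.284,5.000)
cell (2,5): code 0111 → (2.284,5.000)–(3.000,5.850)
cell (2,6): code 1011 → (3.000,6.637)–(2.969,7.000)
cell (2,7): code 0001 → (2.969,7.000)–(2.000,7.886)
cell (3,5): code 0010 → (3.000,5.850)–(3.106,6.000)
cell (3,6): code 0001 → (3.106,6.000)–(3.000,6.637)
total: 12 segments, chained into 1 closed loop(s), length Σ = 9.754468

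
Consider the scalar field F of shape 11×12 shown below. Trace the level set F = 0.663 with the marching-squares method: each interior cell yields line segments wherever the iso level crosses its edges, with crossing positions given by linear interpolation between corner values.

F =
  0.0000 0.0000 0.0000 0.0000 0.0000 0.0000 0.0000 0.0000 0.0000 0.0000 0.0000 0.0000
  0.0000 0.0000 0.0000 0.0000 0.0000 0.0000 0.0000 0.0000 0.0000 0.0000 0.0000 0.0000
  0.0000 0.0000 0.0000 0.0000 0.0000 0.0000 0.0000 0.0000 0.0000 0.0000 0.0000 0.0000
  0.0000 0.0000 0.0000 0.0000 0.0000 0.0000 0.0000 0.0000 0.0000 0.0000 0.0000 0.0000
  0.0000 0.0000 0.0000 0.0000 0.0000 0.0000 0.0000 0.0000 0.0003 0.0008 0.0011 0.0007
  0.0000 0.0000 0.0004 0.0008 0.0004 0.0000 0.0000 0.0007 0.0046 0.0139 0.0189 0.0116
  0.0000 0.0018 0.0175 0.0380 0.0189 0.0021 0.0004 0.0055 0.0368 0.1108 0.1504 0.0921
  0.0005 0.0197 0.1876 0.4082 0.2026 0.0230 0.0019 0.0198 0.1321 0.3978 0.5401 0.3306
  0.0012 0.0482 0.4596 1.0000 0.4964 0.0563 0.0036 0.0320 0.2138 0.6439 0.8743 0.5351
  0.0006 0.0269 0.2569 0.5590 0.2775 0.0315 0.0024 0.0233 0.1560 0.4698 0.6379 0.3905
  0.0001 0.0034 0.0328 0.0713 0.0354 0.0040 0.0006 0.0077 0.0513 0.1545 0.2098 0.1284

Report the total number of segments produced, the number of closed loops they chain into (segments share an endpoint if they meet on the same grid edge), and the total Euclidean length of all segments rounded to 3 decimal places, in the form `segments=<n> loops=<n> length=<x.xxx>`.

cell (7,2): code 0100 → (7.431,3.000)–(8.000,2.376)
cell (7,3): code 1000 → (8.000,3.669)–(7.431,3.000)
cell (7,9): code 0100 → (7.368,10.000)–(8.000,9.083)
cell (7,10): code 1000 → (8.000,10.623)–(7.368,10.000)
cell (8,2): code 0010 → (8.000,2.376)–(8.764,3.000)
cell (8,3): code 0001 → (8.764,3.000)–(8.000,3.669)
cell (8,9): code 0010 → (8.000,9.083)–(8.894,10.000)
cell (8,10): code 0001 → (8.894,10.000)–(8.000,10.623)
total: 8 segments, chained into 2 closed loop(s), length Σ = 8.096866

segments=8 loops=2 length=8.097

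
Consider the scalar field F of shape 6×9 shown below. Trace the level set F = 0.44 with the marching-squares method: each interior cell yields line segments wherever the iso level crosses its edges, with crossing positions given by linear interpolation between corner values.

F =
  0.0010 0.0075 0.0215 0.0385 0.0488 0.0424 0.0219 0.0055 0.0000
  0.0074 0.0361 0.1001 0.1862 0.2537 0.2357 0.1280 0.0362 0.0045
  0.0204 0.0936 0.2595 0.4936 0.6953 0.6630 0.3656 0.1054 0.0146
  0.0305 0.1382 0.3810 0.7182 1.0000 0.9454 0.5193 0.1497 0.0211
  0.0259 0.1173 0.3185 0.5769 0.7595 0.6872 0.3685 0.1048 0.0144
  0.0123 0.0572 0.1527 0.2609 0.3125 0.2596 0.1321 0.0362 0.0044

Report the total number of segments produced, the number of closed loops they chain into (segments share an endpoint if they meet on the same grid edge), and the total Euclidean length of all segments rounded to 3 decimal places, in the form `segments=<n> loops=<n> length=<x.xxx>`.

cell (1,2): code 0100 → (1.826,3.000)–(2.000,2.771)
cell (1,3): code 1100 → (1.422,4.000)–(1.826,3.000)
cell (1,4): code 1100 → (1.478,5.000)–(1.422,4.000)
cell (1,5): code 1000 → (2.000,5.750)–(1.478,5.000)
cell (2,2): code 0110 → (2.000,2.771)–(3.000,2.175)
cell (2,5): code 1101 → (2.484,6.000)–(2.000,5.750)
cell (2,6): code 1000 → (3.000,6.215)–(2.484,6.000)
cell (3,2): code 0110 → (3.000,2.175)–(4.000,2.470)
cell (3,5): code 1011 → (4.000,5.776)–(3.526,6.000)
cell (3,6): code 0001 → (3.526,6.000)–(3.000,6.215)
cell (4,2): code 0010 → (4.000,2.470)–(4.433,3.000)
cell (4,3): code 0011 → (4.433,3.000)–(4.715,4.000)
cell (4,4): code 0011 → (4.715,4.000)–(4.578,5.000)
cell (4,5): code 0001 → (4.578,5.000)–(4.000,5.776)
total: 14 segments, chained into 1 closed loop(s), length Σ = 11.384306

segments=14 loops=1 length=11.384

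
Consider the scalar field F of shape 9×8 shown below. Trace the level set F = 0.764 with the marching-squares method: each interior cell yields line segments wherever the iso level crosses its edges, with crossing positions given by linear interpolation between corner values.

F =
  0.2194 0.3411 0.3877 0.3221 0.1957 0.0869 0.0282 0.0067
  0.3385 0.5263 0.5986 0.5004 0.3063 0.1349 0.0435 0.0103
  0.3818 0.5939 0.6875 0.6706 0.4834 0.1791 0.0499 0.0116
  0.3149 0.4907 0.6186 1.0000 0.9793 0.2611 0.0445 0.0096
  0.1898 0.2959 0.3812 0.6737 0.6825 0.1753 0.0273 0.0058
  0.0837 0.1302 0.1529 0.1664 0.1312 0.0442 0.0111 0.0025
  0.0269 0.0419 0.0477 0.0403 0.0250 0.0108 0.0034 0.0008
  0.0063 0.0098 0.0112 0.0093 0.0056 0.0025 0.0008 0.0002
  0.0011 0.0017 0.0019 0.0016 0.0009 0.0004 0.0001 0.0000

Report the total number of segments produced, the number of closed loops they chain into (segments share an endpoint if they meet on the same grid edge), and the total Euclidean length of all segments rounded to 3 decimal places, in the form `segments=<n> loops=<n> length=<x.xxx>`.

cell (2,2): code 0100 → (2.284,3.000)–(3.000,2.381)
cell (2,3): code 1100 → (2.566,4.000)–(2.284,3.000)
cell (2,4): code 1000 → (3.000,4.300)–(2.566,4.000)
cell (3,2): code 0010 → (3.000,2.381)–(3.723,3.000)
cell (3,3): code 0011 → (3.723,3.000)–(3.725,4.000)
cell (3,4): code 0001 → (3.725,4.000)–(3.000,4.300)
total: 6 segments, chained into 1 closed loop(s), length Σ = 5.250094

segments=6 loops=1 length=5.250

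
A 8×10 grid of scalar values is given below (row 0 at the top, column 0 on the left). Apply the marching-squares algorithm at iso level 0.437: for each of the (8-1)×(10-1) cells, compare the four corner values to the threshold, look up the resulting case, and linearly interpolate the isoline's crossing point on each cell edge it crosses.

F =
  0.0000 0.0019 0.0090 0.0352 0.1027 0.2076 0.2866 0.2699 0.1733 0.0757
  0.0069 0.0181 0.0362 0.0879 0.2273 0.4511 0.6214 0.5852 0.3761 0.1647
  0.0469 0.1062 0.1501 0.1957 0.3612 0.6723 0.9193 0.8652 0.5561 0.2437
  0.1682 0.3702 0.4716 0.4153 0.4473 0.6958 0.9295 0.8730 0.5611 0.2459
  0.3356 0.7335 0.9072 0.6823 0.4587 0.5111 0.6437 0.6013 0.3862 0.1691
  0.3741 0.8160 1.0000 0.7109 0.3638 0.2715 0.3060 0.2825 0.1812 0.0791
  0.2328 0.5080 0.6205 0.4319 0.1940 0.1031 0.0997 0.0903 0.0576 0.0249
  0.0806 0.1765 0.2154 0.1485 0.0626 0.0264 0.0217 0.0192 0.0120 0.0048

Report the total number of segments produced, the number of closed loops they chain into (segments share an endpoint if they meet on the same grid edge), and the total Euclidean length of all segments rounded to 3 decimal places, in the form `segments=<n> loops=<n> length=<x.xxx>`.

cell (0,4): code 0100 → (0.942,5.000)–(1.000,4.937)
cell (0,5): code 1100 → (0.449,6.000)–(0.942,5.000)
cell (0,6): code 1100 → (0.530,7.000)–(0.449,6.000)
cell (0,7): code 1000 → (1.000,7.709)–(0.530,7.000)
cell (1,4): code 0110 → (1.000,4.937)–(2.000,4.244)
cell (1,7): code 1101 → (1.338,8.000)–(1.000,7.709)
cell (1,8): code 1000 → (2.000,8.381)–(1.338,8.000)
cell (2,1): code 0100 → (2.892,2.000)–(3.000,1.659)
cell (2,2): code 1000 → (3.000,2.615)–(2.892,2.000)
cell (2,3): code 0100 → (2.880,4.000)–(3.000,3.678)
cell (2,4): code 1110 → (2.000,4.244)–(2.880,4.000)
cell (2,8): code 1001 → (3.000,8.394)–(2.000,8.381)
cell (3,0): code 0100 → (3.184,1.000)–(4.000,0.255)
cell (3,1): code 1110 → (3.000,1.659)–(3.184,1.000)
cell (3,2): code 1101 → (3.081,3.000)–(3.000,2.615)
cell (3,3): code 1110 → (3.000,3.678)–(3.081,3.000)
cell (3,7): code 1011 → (4.000,7.764)–(3.710,8.000)
cell (3,8): code 0001 → (3.710,8.000)–(3.000,8.394)
cell (4,0): code 0110 → (4.000,0.255)–(5.000,0.142)
cell (4,3): code 1011 → (5.000,3.789)–(4.229,4.000)
cell (4,4): code 0011 → (4.229,4.000)–(4.309,5.000)
cell (4,5): code 0011 → (4.309,5.000)–(4.612,6.000)
cell (4,6): code 0011 → (4.612,6.000)–(4.515,7.000)
cell (4,7): code 0001 → (4.515,7.000)–(4.000,7.764)
cell (5,0): code 0110 → (5.000,0.142)–(6.000,0.742)
cell (5,2): code 1011 → (6.000,2.973)–(5.982,3.000)
cell (5,3): code 0001 → (5.982,3.000)–(5.000,3.789)
cell (6,0): code 0010 → (6.000,0.742)–(6.214,1.000)
cell (6,1): code 0011 → (6.214,1.000)–(6.453,2.000)
cell (6,2): code 0001 → (6.453,2.000)–(6.000,2.973)
total: 30 segments, chained into 1 closed loop(s), length Σ = 23.446507

segments=30 loops=1 length=23.447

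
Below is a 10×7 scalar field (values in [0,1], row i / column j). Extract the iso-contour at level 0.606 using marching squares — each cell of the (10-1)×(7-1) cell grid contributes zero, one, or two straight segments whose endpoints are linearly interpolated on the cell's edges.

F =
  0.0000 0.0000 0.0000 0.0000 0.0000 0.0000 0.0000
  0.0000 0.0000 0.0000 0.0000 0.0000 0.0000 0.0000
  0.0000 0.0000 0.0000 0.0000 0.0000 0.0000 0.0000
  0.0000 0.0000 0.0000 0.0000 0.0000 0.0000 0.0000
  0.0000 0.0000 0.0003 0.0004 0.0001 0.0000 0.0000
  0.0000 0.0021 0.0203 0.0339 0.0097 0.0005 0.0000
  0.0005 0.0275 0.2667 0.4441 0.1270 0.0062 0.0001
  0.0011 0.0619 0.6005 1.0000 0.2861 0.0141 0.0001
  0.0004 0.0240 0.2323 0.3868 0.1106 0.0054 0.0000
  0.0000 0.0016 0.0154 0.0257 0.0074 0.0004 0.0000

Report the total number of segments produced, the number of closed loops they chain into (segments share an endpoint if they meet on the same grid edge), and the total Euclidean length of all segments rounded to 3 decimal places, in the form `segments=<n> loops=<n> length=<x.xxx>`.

segments=4 loops=1 length=4.137

cell (6,2): code 0100 → (6.291,3.000)–(7.000,2.014)
cell (6,3): code 1000 → (7.000,3.552)–(6.291,3.000)
cell (7,2): code 0010 → (7.000,2.014)–(7.643,3.000)
cell (7,3): code 0001 → (7.643,3.000)–(7.000,3.552)
total: 4 segments, chained into 1 closed loop(s), length Σ = 4.136879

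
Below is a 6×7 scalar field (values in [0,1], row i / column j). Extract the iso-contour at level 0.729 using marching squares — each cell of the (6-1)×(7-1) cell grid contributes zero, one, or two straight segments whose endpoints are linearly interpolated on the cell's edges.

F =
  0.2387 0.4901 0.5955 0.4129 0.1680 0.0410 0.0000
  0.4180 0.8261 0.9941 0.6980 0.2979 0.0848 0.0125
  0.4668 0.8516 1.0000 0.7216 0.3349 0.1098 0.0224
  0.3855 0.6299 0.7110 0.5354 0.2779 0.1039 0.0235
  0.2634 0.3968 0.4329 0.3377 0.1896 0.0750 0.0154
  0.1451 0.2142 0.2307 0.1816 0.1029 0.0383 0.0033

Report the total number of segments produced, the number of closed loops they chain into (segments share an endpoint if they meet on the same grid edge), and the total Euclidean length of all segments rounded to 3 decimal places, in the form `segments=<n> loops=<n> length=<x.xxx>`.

segments=8 loops=1 length=7.626

cell (0,0): code 0100 → (0.711,1.000)–(1.000,0.762)
cell (0,1): code 1100 → (0.335,2.000)–(0.711,1.000)
cell (0,2): code 1000 → (1.000,2.895)–(0.335,2.000)
cell (1,0): code 0110 → (1.000,0.762)–(2.000,0.681)
cell (1,2): code 1001 → (2.000,2.973)–(1.000,2.895)
cell (2,0): code 0010 → (2.000,0.681)–(2.553,1.000)
cell (2,1): code 0011 → (2.553,1.000)–(2.938,2.000)
cell (2,2): code 0001 → (2.938,2.000)–(2.000,2.973)
total: 8 segments, chained into 1 closed loop(s), length Σ = 7.625595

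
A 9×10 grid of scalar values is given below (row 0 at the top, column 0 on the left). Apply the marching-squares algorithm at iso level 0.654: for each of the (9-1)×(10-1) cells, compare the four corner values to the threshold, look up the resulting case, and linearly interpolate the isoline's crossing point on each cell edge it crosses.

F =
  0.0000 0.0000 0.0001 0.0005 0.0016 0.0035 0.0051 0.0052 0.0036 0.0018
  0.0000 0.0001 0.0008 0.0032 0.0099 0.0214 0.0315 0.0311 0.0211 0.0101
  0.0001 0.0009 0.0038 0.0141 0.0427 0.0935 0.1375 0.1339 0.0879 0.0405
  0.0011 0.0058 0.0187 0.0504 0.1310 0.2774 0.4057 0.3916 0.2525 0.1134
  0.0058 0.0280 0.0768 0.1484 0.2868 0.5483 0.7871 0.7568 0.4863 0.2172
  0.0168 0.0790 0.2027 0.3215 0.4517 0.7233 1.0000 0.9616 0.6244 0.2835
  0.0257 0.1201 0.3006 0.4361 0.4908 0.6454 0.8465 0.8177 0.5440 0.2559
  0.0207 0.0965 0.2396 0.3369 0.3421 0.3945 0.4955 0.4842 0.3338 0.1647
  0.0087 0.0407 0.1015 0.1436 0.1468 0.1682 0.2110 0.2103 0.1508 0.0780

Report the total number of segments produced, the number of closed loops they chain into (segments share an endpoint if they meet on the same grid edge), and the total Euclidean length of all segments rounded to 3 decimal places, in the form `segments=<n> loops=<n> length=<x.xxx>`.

cell (3,5): code 0100 → (3.651,6.000)–(4.000,5.443)
cell (3,6): code 1100 → (3.719,7.000)–(3.651,6.000)
cell (3,7): code 1000 → (4.000,7.380)–(3.719,7.000)
cell (4,4): code 0100 → (4.604,5.000)–(5.000,4.745)
cell (4,5): code 1110 → (4.000,5.443)–(4.604,5.000)
cell (4,7): code 1001 → (5.000,7.912)–(4.000,7.380)
cell (5,4): code 0010 → (5.000,4.745)–(5.890,5.000)
cell (5,5): code 0111 → (5.890,5.000)–(6.000,5.043)
cell (5,7): code 1001 → (6.000,7.598)–(5.000,7.912)
cell (6,5): code 0010 → (6.000,5.043)–(6.548,6.000)
cell (6,6): code 0011 → (6.548,6.000)–(6.491,7.000)
cell (6,7): code 0001 → (6.491,7.000)–(6.000,7.598)
total: 12 segments, chained into 1 closed loop(s), length Σ = 9.456151

segments=12 loops=1 length=9.456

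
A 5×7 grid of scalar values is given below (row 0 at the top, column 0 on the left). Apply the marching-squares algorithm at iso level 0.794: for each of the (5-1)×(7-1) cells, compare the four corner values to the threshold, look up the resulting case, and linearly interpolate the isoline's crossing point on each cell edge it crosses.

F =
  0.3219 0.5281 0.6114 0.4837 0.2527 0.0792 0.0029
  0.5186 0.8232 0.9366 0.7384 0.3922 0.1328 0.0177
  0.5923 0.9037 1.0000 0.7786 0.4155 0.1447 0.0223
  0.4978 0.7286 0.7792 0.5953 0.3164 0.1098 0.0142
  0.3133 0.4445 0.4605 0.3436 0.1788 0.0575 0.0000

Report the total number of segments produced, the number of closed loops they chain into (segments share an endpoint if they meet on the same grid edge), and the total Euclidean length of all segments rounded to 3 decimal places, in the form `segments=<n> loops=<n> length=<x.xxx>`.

segments=8 loops=1 length=7.173

cell (0,0): code 0100 → (0.901,1.000)–(1.000,0.904)
cell (0,1): code 1100 → (0.562,2.000)–(0.901,1.000)
cell (0,2): code 1000 → (1.000,2.719)–(0.562,2.000)
cell (1,0): code 0110 → (1.000,0.904)–(2.000,0.648)
cell (1,2): code 1001 → (2.000,2.930)–(1.000,2.719)
cell (2,0): code 0010 → (2.000,0.648)–(2.626,1.000)
cell (2,1): code 0011 → (2.626,1.000)–(2.933,2.000)
cell (2,2): code 0001 → (2.933,2.000)–(2.000,2.930)
total: 8 segments, chained into 1 closed loop(s), length Σ = 7.173073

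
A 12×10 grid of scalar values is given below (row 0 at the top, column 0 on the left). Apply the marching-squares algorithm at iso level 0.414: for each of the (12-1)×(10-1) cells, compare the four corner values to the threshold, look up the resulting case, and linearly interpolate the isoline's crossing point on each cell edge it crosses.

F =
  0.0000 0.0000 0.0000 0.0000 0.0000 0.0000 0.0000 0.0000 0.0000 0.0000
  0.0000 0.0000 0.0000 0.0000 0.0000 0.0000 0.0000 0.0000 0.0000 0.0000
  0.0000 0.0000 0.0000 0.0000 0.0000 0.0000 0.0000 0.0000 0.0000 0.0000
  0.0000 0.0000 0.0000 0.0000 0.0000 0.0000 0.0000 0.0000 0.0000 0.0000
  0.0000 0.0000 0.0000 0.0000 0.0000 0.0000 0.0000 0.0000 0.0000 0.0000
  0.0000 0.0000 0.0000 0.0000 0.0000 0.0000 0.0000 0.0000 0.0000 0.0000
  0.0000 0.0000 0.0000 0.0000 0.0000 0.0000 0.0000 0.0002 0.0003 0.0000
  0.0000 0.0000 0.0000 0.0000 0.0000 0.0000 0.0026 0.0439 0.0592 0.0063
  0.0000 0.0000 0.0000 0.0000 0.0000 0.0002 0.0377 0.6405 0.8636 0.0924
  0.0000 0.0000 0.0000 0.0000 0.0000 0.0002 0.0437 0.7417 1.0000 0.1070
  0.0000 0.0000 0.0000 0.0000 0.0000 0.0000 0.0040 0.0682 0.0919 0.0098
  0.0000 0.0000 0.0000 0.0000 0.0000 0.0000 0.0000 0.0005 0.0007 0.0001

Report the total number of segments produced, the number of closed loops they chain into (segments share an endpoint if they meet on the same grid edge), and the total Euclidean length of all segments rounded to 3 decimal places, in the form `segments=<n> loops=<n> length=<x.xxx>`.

segments=8 loops=1 length=6.974

cell (7,6): code 0100 → (7.620,7.000)–(8.000,6.624)
cell (7,7): code 1100 → (7.441,8.000)–(7.620,7.000)
cell (7,8): code 1000 → (8.000,8.583)–(7.441,8.000)
cell (8,6): code 0110 → (8.000,6.624)–(9.000,6.531)
cell (8,8): code 1001 → (9.000,8.656)–(8.000,8.583)
cell (9,6): code 0010 → (9.000,6.531)–(9.487,7.000)
cell (9,7): code 0011 → (9.487,7.000)–(9.645,8.000)
cell (9,8): code 0001 → (9.645,8.000)–(9.000,8.656)
total: 8 segments, chained into 1 closed loop(s), length Σ = 6.973793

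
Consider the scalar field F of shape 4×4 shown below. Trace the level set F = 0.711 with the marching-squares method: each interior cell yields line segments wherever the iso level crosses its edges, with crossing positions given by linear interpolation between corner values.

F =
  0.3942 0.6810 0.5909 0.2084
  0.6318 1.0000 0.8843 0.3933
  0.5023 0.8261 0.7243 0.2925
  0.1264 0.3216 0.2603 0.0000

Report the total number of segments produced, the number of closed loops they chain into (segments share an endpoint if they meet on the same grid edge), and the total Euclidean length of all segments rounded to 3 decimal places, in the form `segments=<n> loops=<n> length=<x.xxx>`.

segments=8 loops=1 length=6.558

cell (0,0): code 0100 → (0.094,1.000)–(1.000,0.215)
cell (0,1): code 1100 → (0.409,2.000)–(0.094,1.000)
cell (0,2): code 1000 → (1.000,2.353)–(0.409,2.000)
cell (1,0): code 0110 → (1.000,0.215)–(2.000,0.645)
cell (1,2): code 1001 → (2.000,2.031)–(1.000,2.353)
cell (2,0): code 0010 → (2.000,0.645)–(2.228,1.000)
cell (2,1): code 0011 → (2.228,1.000)–(2.029,2.000)
cell (2,2): code 0001 → (2.029,2.000)–(2.000,2.031)
total: 8 segments, chained into 1 closed loop(s), length Σ = 6.558364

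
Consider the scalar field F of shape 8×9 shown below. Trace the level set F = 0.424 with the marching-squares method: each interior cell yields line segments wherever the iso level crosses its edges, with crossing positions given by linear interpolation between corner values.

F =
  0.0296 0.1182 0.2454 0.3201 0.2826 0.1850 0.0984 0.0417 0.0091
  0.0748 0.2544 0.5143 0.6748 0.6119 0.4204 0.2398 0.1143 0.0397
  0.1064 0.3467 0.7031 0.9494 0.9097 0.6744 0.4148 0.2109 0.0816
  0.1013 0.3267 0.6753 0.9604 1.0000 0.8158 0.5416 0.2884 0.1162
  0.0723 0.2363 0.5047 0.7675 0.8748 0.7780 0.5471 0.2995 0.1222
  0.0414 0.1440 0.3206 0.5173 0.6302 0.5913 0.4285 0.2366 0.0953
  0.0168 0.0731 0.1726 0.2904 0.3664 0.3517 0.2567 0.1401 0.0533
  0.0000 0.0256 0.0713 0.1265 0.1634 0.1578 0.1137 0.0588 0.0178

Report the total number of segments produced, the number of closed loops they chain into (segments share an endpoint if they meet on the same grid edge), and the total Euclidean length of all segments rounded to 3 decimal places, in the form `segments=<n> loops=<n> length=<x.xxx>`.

segments=20 loops=1 length=16.738

cell (0,1): code 0100 → (0.664,2.000)–(1.000,1.653)
cell (0,2): code 1100 → (0.293,3.000)–(0.664,2.000)
cell (0,3): code 1100 → (0.429,4.000)–(0.293,3.000)
cell (0,4): code 1000 → (1.000,4.981)–(0.429,4.000)
cell (1,1): code 0110 → (1.000,1.653)–(2.000,1.217)
cell (1,4): code 1101 → (1.014,5.000)–(1.000,4.981)
cell (1,5): code 1000 → (2.000,5.965)–(1.014,5.000)
cell (2,1): code 0110 → (2.000,1.217)–(3.000,1.279)
cell (2,5): code 1101 → (2.073,6.000)–(2.000,5.965)
cell (2,6): code 1000 → (3.000,6.464)–(2.073,6.000)
cell (3,1): code 0110 → (3.000,1.279)–(4.000,1.699)
cell (3,6): code 1001 → (4.000,6.497)–(3.000,6.464)
cell (4,1): code 0010 → (4.000,1.699)–(4.438,2.000)
cell (4,2): code 0111 → (4.438,2.000)–(5.000,2.526)
cell (4,6): code 1001 → (5.000,6.023)–(4.000,6.497)
cell (5,2): code 0010 → (5.000,2.526)–(5.411,3.000)
cell (5,3): code 0011 → (5.411,3.000)–(5.782,4.000)
cell (5,4): code 0011 → (5.782,4.000)–(5.698,5.000)
cell (5,5): code 0011 → (5.698,5.000)–(5.026,6.000)
cell (5,6): code 0001 → (5.026,6.000)–(5.000,6.023)
total: 20 segments, chained into 1 closed loop(s), length Σ = 16.737923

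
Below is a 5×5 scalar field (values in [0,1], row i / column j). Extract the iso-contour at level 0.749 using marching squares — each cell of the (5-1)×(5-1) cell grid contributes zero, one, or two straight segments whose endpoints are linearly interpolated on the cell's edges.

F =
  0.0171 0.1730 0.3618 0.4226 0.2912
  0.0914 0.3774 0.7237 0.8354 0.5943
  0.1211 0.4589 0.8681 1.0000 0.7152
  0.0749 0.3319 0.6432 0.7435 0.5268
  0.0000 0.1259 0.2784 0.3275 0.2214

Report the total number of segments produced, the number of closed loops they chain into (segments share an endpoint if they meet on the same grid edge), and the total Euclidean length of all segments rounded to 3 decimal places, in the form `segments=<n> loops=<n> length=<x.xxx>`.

cell (0,2): code 0100 → (0.791,3.000)–(1.000,2.226)
cell (0,3): code 1000 → (1.000,3.358)–(0.791,3.000)
cell (1,1): code 0100 → (1.175,2.000)–(2.000,1.709)
cell (1,2): code 1110 → (1.000,2.226)–(1.175,2.000)
cell (1,3): code 1001 → (2.000,3.881)–(1.000,3.358)
cell (2,1): code 0010 → (2.000,1.709)–(2.530,2.000)
cell (2,2): code 0011 → (2.530,2.000)–(2.979,3.000)
cell (2,3): code 0001 → (2.979,3.000)–(2.000,3.881)
total: 8 segments, chained into 1 closed loop(s), length Σ = 6.523189

segments=8 loops=1 length=6.523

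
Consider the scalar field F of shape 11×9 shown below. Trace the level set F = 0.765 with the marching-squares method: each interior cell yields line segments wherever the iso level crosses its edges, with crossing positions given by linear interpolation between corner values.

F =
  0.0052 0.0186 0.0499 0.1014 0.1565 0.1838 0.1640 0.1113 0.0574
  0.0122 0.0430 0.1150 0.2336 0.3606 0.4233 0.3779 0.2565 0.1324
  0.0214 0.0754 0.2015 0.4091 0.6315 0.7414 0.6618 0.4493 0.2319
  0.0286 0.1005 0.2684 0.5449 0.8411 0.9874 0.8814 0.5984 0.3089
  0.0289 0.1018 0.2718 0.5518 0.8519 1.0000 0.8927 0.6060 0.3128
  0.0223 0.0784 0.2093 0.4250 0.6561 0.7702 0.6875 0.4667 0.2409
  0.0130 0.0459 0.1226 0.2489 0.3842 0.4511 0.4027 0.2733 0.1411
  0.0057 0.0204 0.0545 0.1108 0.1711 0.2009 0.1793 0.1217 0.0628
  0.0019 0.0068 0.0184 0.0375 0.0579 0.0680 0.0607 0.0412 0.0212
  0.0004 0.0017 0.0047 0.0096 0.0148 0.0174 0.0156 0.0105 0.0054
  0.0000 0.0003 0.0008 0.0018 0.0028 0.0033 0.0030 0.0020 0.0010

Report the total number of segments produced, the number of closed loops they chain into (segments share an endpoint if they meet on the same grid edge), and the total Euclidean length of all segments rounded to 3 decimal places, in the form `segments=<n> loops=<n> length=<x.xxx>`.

segments=12 loops=1 length=8.845

cell (2,3): code 0100 → (2.637,4.000)–(3.000,3.743)
cell (2,4): code 1100 → (2.096,5.000)–(2.637,4.000)
cell (2,5): code 1100 → (2.470,6.000)–(2.096,5.000)
cell (2,6): code 1000 → (3.000,6.411)–(2.470,6.000)
cell (3,3): code 0110 → (3.000,3.743)–(4.000,3.710)
cell (3,6): code 1001 → (4.000,6.445)–(3.000,6.411)
cell (4,3): code 0010 → (4.000,3.710)–(4.444,4.000)
cell (4,4): code 0111 → (4.444,4.000)–(5.000,4.954)
cell (4,5): code 1011 → (5.000,5.063)–(4.622,6.000)
cell (4,6): code 0001 → (4.622,6.000)–(4.000,6.445)
cell (5,4): code 0010 → (5.000,4.954)–(5.016,5.000)
cell (5,5): code 0001 → (5.016,5.000)–(5.000,5.063)
total: 12 segments, chained into 1 closed loop(s), length Σ = 8.845028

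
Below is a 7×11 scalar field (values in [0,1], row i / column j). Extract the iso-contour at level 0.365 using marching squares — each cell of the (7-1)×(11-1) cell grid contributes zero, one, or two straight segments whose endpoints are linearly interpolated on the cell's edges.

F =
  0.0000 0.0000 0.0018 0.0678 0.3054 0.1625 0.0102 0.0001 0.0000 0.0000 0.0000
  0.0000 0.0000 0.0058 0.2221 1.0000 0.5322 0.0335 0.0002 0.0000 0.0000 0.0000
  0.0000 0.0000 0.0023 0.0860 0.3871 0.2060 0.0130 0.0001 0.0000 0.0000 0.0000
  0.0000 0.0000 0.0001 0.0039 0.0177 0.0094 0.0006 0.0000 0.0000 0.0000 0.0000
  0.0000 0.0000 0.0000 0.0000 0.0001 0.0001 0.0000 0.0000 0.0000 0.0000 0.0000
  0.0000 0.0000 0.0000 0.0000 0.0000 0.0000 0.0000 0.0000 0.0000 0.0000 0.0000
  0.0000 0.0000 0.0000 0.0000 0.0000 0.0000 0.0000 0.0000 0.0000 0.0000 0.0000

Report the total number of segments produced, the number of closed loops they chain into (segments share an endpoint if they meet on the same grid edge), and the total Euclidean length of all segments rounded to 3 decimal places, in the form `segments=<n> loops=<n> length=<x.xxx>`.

cell (0,3): code 0100 → (0.086,4.000)–(1.000,3.184)
cell (0,4): code 1100 → (0.548,5.000)–(0.086,4.000)
cell (0,5): code 1000 → (1.000,5.335)–(0.548,5.000)
cell (1,3): code 0110 → (1.000,3.184)–(2.000,3.927)
cell (1,4): code 1011 → (2.000,4.122)–(1.513,5.000)
cell (1,5): code 0001 → (1.513,5.000)–(1.000,5.335)
cell (2,3): code 0010 → (2.000,3.927)–(2.060,4.000)
cell (2,4): code 0001 → (2.060,4.000)–(2.000,4.122)
total: 8 segments, chained into 1 closed loop(s), length Σ = 5.983154

segments=8 loops=1 length=5.983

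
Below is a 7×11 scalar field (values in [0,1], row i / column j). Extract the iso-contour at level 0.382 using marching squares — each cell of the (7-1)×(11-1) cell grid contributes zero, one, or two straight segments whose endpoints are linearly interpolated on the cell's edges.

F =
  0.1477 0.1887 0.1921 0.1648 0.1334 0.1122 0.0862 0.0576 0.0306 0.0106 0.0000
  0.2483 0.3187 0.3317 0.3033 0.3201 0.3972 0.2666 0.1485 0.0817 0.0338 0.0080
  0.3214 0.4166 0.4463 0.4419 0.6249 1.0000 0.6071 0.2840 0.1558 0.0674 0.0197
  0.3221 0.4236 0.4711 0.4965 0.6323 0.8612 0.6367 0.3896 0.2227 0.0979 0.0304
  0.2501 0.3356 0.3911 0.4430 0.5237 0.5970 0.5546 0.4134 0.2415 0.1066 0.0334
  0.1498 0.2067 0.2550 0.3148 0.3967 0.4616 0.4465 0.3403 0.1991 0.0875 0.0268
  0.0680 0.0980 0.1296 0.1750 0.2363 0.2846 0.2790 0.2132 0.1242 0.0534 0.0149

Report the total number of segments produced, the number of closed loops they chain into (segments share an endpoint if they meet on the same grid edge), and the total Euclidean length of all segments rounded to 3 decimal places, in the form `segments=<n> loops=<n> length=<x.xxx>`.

cell (0,4): code 0100 → (0.947,5.000)–(1.000,4.803)
cell (0,5): code 1000 → (1.000,5.116)–(0.947,5.000)
cell (1,0): code 0100 → (1.647,1.000)–(2.000,0.637)
cell (1,1): code 1100 → (1.439,2.000)–(1.647,1.000)
cell (1,2): code 1100 → (1.568,3.000)–(1.439,2.000)
cell (1,3): code 1100 → (1.203,4.000)–(1.568,3.000)
cell (1,4): code 1110 → (1.000,4.803)–(1.203,4.000)
cell (1,5): code 1101 → (1.339,6.000)–(1.000,5.116)
cell (1,6): code 1000 → (2.000,6.697)–(1.339,6.000)
cell (2,0): code 0110 → (2.000,0.637)–(3.000,0.590)
cell (2,6): code 1101 → (2.928,7.000)–(2.000,6.697)
cell (2,7): code 1000 → (3.000,7.046)–(2.928,7.000)
cell (3,0): code 0010 → (3.000,0.590)–(3.473,1.000)
cell (3,1): code 0111 → (3.473,1.000)–(4.000,1.836)
cell (3,7): code 1001 → (4.000,7.183)–(3.000,7.046)
cell (4,1): code 0010 → (4.000,1.836)–(4.067,2.000)
cell (4,2): code 0011 → (4.067,2.000)–(4.476,3.000)
cell (4,3): code 0111 → (4.476,3.000)–(5.000,3.821)
cell (4,6): code 1011 → (5.000,6.607)–(4.430,7.000)
cell (4,7): code 0001 → (4.430,7.000)–(4.000,7.183)
cell (5,3): code 0010 → (5.000,3.821)–(5.092,4.000)
cell (5,4): code 0011 → (5.092,4.000)–(5.450,5.000)
cell (5,5): code 0011 → (5.450,5.000)–(5.385,6.000)
cell (5,6): code 0001 → (5.385,6.000)–(5.000,6.607)
total: 24 segments, chained into 1 closed loop(s), length Σ = 17.729563

segments=24 loops=1 length=17.730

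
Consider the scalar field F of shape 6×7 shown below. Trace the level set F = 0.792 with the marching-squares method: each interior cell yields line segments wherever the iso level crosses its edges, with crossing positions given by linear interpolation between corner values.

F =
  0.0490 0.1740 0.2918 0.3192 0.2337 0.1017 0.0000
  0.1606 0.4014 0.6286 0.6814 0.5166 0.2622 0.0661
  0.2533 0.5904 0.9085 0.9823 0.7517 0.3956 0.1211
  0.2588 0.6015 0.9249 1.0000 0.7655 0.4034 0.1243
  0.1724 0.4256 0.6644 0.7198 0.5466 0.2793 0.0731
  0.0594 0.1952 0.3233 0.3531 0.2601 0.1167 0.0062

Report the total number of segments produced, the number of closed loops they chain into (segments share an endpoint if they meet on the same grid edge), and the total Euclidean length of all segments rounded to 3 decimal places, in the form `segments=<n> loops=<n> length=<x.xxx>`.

cell (1,1): code 0100 → (1.584,2.000)–(2.000,1.634)
cell (1,2): code 1100 → (1.368,3.000)–(1.584,2.000)
cell (1,3): code 1000 → (2.000,3.825)–(1.368,3.000)
cell (2,1): code 0110 → (2.000,1.634)–(3.000,1.589)
cell (2,3): code 1001 → (3.000,3.887)–(2.000,3.825)
cell (3,1): code 0010 → (3.000,1.589)–(3.510,2.000)
cell (3,2): code 0011 → (3.510,2.000)–(3.742,3.000)
cell (3,3): code 0001 → (3.742,3.000)–(3.000,3.887)
total: 8 segments, chained into 1 closed loop(s), length Σ = 7.458457

segments=8 loops=1 length=7.458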